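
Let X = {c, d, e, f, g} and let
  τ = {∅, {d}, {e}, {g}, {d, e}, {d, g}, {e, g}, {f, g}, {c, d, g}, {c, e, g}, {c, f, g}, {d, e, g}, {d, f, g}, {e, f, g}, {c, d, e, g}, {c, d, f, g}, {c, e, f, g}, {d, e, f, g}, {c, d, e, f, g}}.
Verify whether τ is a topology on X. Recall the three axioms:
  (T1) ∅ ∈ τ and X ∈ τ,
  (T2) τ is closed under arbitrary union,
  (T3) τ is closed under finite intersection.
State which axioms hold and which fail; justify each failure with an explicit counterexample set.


τ is NOT a topology on X.

Axiom (T1): ∅ ∈ τ? Yes; X ∈ τ? Yes.
Axiom (T2/T3): check pairwise unions and intersections of members of τ.
Counterexample for (T3): {c, d, g} ∩ {c, e, g} = {c, g} ∉ τ. Therefore τ is NOT a topology.


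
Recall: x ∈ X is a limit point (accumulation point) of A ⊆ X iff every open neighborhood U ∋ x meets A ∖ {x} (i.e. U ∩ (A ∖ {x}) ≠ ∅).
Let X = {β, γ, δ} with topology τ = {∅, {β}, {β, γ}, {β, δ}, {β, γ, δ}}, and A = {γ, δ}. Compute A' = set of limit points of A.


A' = ∅

For each x ∈ X, list the open sets U ∈ τ with x ∈ U, then check whether U ∩ (A ∖ {x}) ≠ ∅ for every such U.
  x = β: open {β} ∋ x has {β} ∩ (A ∖ {β}) = ∅, so x is NOT a limit point.
  x = γ: open {β, γ} ∋ x has {β, γ} ∩ (A ∖ {γ}) = ∅, so x is NOT a limit point.
  x = δ: open {β, δ} ∋ x has {β, δ} ∩ (A ∖ {δ}) = ∅, so x is NOT a limit point.
Collecting: A' = ∅.


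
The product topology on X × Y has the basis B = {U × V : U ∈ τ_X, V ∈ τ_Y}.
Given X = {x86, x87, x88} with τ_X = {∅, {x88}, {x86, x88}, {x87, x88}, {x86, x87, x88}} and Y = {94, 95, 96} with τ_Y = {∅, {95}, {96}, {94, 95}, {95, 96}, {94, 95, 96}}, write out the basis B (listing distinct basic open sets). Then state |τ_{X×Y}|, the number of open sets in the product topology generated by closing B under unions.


Basis B = {∅ × ∅, {x88} × {95}, {x88} × {96}, {x86, x88} × {95}, {x86, x88} × {96}, {x87, x88} × {95}, {x87, x88} × {96}, {x88} × {94, 95}, {x88} × {95, 96}, {x86, x87, x88} × {95}, {x86, x87, x88} × {96}, {x88} × {94, 95, 96}, {x86, x88} × {94, 95}, {x86, x88} × {95, 96}, {x87, x88} × {94, 95}, {x87, x88} × {95, 96}, {x86, x88} × {94, 95, 96}, {x86, x87, x88} × {94, 95}, {x86, x87, x88} × {95, 96}, {x87, x88} × {94, 95, 96}, {x86, x87, x88} × {94, 95, 96}}; |τ_{X×Y}| = 70.

Enumerate products U × V with U ∈ τ_X, V ∈ τ_Y (deduplicated):
  ∅ × ∅ = {} (∅)
  {x88} × {95} = {(x88,95)}
  {x88} × {96} = {(x88,96)}
  {x86, x88} × {95} = {(x86,95), (x88,95)}
  {x86, x88} × {96} = {(x86,96), (x88,96)}
  {x87, x88} × {95} = {(x87,95), (x88,95)}
  {x87, x88} × {96} = {(x87,96), (x88,96)}
  {x88} × {94, 95} = {(x88,94), (x88,95)}
  {x88} × {95, 96} = {(x88,95), (x88,96)}
  {x86, x87, x88} × {95} = {(x86,95), (x87,95), (x88,95)}
  {x86, x87, x88} × {96} = {(x86,96), (x87,96), (x88,96)}
  {x88} × {94, 95, 96} = {(x88,94), (x88,95), (x88,96)}
  {x86, x88} × {94, 95} = {(x86,94), (x86,95), (x88,94), (x88,95)}
  {x86, x88} × {95, 96} = {(x86,95), (x86,96), (x88,95), (x88,96)}
  {x87, x88} × {94, 95} = {(x87,94), (x87,95), (x88,94), (x88,95)}
  {x87, x88} × {95, 96} = {(x87,95), (x87,96), (x88,95), (x88,96)}
  {x86, x88} × {94, 95, 96} = {(x86,94), (x86,95), (x86,96), (x88,94), (x88,95), (x88,96)}
  {x86, x87, x88} × {94, 95} = {(x86,94), (x86,95), (x87,94), (x87,95), (x88,94), (x88,95)}
  {x86, x87, x88} × {95, 96} = {(x86,95), (x86,96), (x87,95), (x87,96), (x88,95), (x88,96)}
  {x87, x88} × {94, 95, 96} = {(x87,94), (x87,95), (x87,96), (x88,94), (x88,95), (x88,96)}
  {x86, x87, x88} × {94, 95, 96} = {(x86,94), (x86,95), (x86,96), (x87,94), (x87,95), (x87,96), (x88,94), (x88,95), (x88,96)}
These 21 distinct sets form the basis B.
Close under arbitrary unions to get τ_{X×Y}; counting gives |τ_{X×Y}| = 70.


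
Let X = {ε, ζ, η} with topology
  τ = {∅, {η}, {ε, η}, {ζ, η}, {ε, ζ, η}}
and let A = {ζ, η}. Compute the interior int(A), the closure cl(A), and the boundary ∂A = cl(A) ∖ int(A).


int(A) = {ζ, η}, cl(A) = {ε, ζ, η}, ∂A = {ε}.

Closed sets in (X, τ) are complements of opens:
  closed(X, τ) = {∅, {ε}, {ζ}, {ε, ζ}, {ε, ζ, η}}.
int(A) = ⋃ {U ∈ τ : U ⊆ A}. Opens contained in A: ∅, {η}, {ζ, η}.
Taking the union of these: int(A) = {ζ, η}.
cl(A) = ⋂ {C closed : A ⊆ C}. Closed sets containing A: {ε, ζ, η}.
Intersecting these: cl(A) = {ε, ζ, η}.
∂A = cl(A) ∖ int(A) = {ε, ζ, η} ∖ {ζ, η} = {ε}.


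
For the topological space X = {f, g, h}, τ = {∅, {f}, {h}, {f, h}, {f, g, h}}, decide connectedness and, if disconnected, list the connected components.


(X, τ) is connected.

Find clopen sets (U ∈ τ with X ∖ U ∈ τ):
  U = ∅, X ∖ U = {f, g, h} — both open, so U is clopen.
  U = {f, g, h}, X ∖ U = ∅ — both open, so U is clopen.
Only trivial clopens (∅ and X) exist, so (X, τ) is connected.
Compute connected components by grouping points that agree on all clopens:
  component: {f, g, h}


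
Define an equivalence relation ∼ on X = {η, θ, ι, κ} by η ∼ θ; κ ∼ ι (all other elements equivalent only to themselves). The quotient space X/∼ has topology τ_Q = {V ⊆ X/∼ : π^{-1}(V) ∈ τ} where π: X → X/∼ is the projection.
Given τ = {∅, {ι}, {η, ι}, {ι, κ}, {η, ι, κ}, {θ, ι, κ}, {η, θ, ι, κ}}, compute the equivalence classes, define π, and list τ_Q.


X/∼ = {[η=θ], [ι=κ]}; |τ_Q| = 3.

Equivalence classes: [η=θ], [ι=κ].
Quotient map π: X → X/∼ sends η ↦ [η=θ], θ ↦ [η=θ], ι ↦ [ι=κ], κ ↦ [ι=κ].
For each subset V ⊆ X/∼, compute π^{-1}(V) ⊆ X and check whether π^{-1}(V) ∈ τ. V is open in τ_Q iff π^{-1}(V) ∈ τ.
  V = {}: π^{-1}(V) = ∅ ∈ τ ✓.
  V = {[η=θ]}: π^{-1}(V) = {η, θ} ∉ τ ✗.
  V = {[ι=κ]}: π^{-1}(V) = {ι, κ} ∈ τ ✓.
  V = {[η=θ], [ι=κ]}: π^{-1}(V) = {η, θ, ι, κ} ∈ τ ✓.
Open sets in the quotient: τ_Q = {{}, {[ι=κ]}, {[η=θ], [ι=κ]}} (3 elements).


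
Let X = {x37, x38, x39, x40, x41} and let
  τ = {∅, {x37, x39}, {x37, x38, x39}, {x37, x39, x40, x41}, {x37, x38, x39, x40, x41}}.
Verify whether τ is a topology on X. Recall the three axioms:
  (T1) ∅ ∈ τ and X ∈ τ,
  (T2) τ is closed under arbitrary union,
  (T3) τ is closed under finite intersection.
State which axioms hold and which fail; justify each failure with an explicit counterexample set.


τ IS a topology on X.

Axiom (T1): ∅ ∈ τ? Yes; X ∈ τ? Yes.
Axiom (T2/T3): check pairwise unions and intersections of members of τ.
All pairwise intersections and unions checked — each lies in τ. Therefore τ satisfies (T1), (T2), (T3): it IS a topology on X.


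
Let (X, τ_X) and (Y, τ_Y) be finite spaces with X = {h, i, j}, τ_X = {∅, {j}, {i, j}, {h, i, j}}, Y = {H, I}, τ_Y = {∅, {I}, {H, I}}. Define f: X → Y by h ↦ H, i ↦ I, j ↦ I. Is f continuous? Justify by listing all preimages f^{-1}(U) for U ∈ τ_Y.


f IS continuous.

Compute f^{-1}(U) for each U ∈ τ_Y:
  U = ∅: f^{-1}(U) = ∅ ∈ τ_X ✓.
  U = {I}: f^{-1}(U) = {i, j} ∈ τ_X ✓.
  U = {H, I}: f^{-1}(U) = {h, i, j} ∈ τ_X ✓.
Every preimage lies in τ_X, so f IS continuous.


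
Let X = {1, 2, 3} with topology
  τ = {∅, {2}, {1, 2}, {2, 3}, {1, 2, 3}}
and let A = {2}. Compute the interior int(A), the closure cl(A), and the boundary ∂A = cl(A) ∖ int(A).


int(A) = {2}, cl(A) = {1, 2, 3}, ∂A = {1, 3}.

Closed sets in (X, τ) are complements of opens:
  closed(X, τ) = {∅, {1}, {3}, {1, 3}, {1, 2, 3}}.
int(A) = ⋃ {U ∈ τ : U ⊆ A}. Opens contained in A: ∅, {2}.
Taking the union of these: int(A) = {2}.
cl(A) = ⋂ {C closed : A ⊆ C}. Closed sets containing A: {1, 2, 3}.
Intersecting these: cl(A) = {1, 2, 3}.
∂A = cl(A) ∖ int(A) = {1, 2, 3} ∖ {2} = {1, 3}.


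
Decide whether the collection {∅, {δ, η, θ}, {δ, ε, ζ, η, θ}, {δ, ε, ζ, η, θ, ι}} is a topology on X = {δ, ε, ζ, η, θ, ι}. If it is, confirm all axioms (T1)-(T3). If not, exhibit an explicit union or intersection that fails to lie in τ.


τ IS a topology on X.

Axiom (T1): ∅ ∈ τ? Yes; X ∈ τ? Yes.
Axiom (T2/T3): check pairwise unions and intersections of members of τ.
All pairwise intersections and unions checked — each lies in τ. Therefore τ satisfies (T1), (T2), (T3): it IS a topology on X.


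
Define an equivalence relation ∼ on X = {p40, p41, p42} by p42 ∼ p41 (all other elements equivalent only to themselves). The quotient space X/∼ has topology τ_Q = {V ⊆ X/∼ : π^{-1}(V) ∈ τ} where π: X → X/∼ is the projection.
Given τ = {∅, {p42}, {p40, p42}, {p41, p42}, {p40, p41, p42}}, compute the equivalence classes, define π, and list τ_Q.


X/∼ = {[p40], [p41=p42]}; |τ_Q| = 3.

Equivalence classes: [p40], [p41=p42].
Quotient map π: X → X/∼ sends p40 ↦ [p40], p41 ↦ [p41=p42], p42 ↦ [p41=p42].
For each subset V ⊆ X/∼, compute π^{-1}(V) ⊆ X and check whether π^{-1}(V) ∈ τ. V is open in τ_Q iff π^{-1}(V) ∈ τ.
  V = {}: π^{-1}(V) = ∅ ∈ τ ✓.
  V = {[p40]}: π^{-1}(V) = {p40} ∉ τ ✗.
  V = {[p41=p42]}: π^{-1}(V) = {p41, p42} ∈ τ ✓.
  V = {[p40], [p41=p42]}: π^{-1}(V) = {p40, p41, p42} ∈ τ ✓.
Open sets in the quotient: τ_Q = {{}, {[p41=p42]}, {[p40], [p41=p42]}} (3 elements).


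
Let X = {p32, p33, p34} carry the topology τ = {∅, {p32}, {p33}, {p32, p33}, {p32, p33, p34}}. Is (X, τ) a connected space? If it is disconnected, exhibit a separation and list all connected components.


(X, τ) is connected.

Find clopen sets (U ∈ τ with X ∖ U ∈ τ):
  U = ∅, X ∖ U = {p32, p33, p34} — both open, so U is clopen.
  U = {p32, p33, p34}, X ∖ U = ∅ — both open, so U is clopen.
Only trivial clopens (∅ and X) exist, so (X, τ) is connected.
Compute connected components by grouping points that agree on all clopens:
  component: {p32, p33, p34}


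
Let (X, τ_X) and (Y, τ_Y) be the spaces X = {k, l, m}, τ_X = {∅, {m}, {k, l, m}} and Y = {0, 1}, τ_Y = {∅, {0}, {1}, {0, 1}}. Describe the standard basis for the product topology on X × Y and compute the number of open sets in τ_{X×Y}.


Basis B = {∅ × ∅, {m} × {0}, {m} × {1}, {m} × {0, 1}, {k, l, m} × {0}, {k, l, m} × {1}, {k, l, m} × {0, 1}}; |τ_{X×Y}| = 9.

Enumerate products U × V with U ∈ τ_X, V ∈ τ_Y (deduplicated):
  ∅ × ∅ = {} (∅)
  {m} × {0} = {(m,0)}
  {m} × {1} = {(m,1)}
  {m} × {0, 1} = {(m,0), (m,1)}
  {k, l, m} × {0} = {(k,0), (l,0), (m,0)}
  {k, l, m} × {1} = {(k,1), (l,1), (m,1)}
  {k, l, m} × {0, 1} = {(k,0), (k,1), (l,0), (l,1), (m,0), (m,1)}
These 7 distinct sets form the basis B.
Close under arbitrary unions to get τ_{X×Y}; counting gives |τ_{X×Y}| = 9.


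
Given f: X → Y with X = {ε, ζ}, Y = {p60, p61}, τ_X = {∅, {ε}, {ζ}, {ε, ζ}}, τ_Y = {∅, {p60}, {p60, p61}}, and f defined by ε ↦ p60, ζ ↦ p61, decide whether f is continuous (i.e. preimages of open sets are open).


f IS continuous.

Compute f^{-1}(U) for each U ∈ τ_Y:
  U = ∅: f^{-1}(U) = ∅ ∈ τ_X ✓.
  U = {p60}: f^{-1}(U) = {ε} ∈ τ_X ✓.
  U = {p60, p61}: f^{-1}(U) = {ε, ζ} ∈ τ_X ✓.
Every preimage lies in τ_X, so f IS continuous.


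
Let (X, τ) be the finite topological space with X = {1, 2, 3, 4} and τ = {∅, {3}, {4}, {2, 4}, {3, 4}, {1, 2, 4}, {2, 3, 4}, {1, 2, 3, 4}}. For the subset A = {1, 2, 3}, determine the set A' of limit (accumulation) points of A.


A' = {1}

For each x ∈ X, list the open sets U ∈ τ with x ∈ U, then check whether U ∩ (A ∖ {x}) ≠ ∅ for every such U.
  x = 1: opens ∋ x are {1, 2, 4}, {1, 2, 3, 4}; each meets A ∖ {1}, so x IS a limit point.
  x = 2: open {2, 4} ∋ x has {2, 4} ∩ (A ∖ {2}) = ∅, so x is NOT a limit point.
  x = 3: open {3} ∋ x has {3} ∩ (A ∖ {3}) = ∅, so x is NOT a limit point.
  x = 4: open {4} ∋ x has {4} ∩ (A ∖ {4}) = ∅, so x is NOT a limit point.
Collecting: A' = {1}.


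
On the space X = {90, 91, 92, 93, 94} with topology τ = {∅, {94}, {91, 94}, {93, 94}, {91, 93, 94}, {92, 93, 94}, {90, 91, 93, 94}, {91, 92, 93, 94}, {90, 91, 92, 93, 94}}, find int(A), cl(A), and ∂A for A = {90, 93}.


int(A) = ∅, cl(A) = {90, 92, 93}, ∂A = {90, 92, 93}.

Closed sets in (X, τ) are complements of opens:
  closed(X, τ) = {∅, {90}, {92}, {90, 91}, {90, 92}, {90, 91, 92}, {90, 92, 93}, {90, 91, 92, 93}, {90, 91, 92, 93, 94}}.
int(A) = ⋃ {U ∈ τ : U ⊆ A}. Opens contained in A: ∅.
Taking the union of these: int(A) = ∅.
cl(A) = ⋂ {C closed : A ⊆ C}. Closed sets containing A: {90, 92, 93}, {90, 91, 92, 93}, {90, 91, 92, 93, 94}.
Intersecting these: cl(A) = {90, 92, 93}.
∂A = cl(A) ∖ int(A) = {90, 92, 93} ∖ ∅ = {90, 92, 93}.


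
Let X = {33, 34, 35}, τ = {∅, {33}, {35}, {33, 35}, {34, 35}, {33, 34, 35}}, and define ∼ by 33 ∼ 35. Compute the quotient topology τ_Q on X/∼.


X/∼ = {[33=35], [34]}; |τ_Q| = 3.

Equivalence classes: [33=35], [34].
Quotient map π: X → X/∼ sends 33 ↦ [33=35], 34 ↦ [34], 35 ↦ [33=35].
For each subset V ⊆ X/∼, compute π^{-1}(V) ⊆ X and check whether π^{-1}(V) ∈ τ. V is open in τ_Q iff π^{-1}(V) ∈ τ.
  V = {}: π^{-1}(V) = ∅ ∈ τ ✓.
  V = {[33=35]}: π^{-1}(V) = {33, 35} ∈ τ ✓.
  V = {[34]}: π^{-1}(V) = {34} ∉ τ ✗.
  V = {[33=35], [34]}: π^{-1}(V) = {33, 34, 35} ∈ τ ✓.
Open sets in the quotient: τ_Q = {{}, {[33=35]}, {[33=35], [34]}} (3 elements).


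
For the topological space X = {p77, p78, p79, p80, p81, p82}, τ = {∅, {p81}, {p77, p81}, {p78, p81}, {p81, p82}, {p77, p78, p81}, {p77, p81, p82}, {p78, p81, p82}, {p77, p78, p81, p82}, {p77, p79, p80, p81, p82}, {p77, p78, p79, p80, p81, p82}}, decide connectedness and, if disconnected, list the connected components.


(X, τ) is connected.

Find clopen sets (U ∈ τ with X ∖ U ∈ τ):
  U = ∅, X ∖ U = {p77, p78, p79, p80, p81, p82} — both open, so U is clopen.
  U = {p77, p78, p79, p80, p81, p82}, X ∖ U = ∅ — both open, so U is clopen.
Only trivial clopens (∅ and X) exist, so (X, τ) is connected.
Compute connected components by grouping points that agree on all clopens:
  component: {p77, p78, p79, p80, p81, p82}


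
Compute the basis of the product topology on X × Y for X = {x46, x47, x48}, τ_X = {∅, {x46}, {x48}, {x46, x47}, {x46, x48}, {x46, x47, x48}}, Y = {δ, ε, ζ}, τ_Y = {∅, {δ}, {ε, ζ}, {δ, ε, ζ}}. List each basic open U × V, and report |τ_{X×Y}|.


Basis B = {∅ × ∅, {x46} × {δ}, {x48} × {δ}, {x46, x47} × {δ}, {x46, x48} × {δ}, {x46} × {ε, ζ}, {x48} × {ε, ζ}, {x46} × {δ, ε, ζ}, {x46, x47, x48} × {δ}, {x48} × {δ, ε, ζ}, {x46, x47} × {ε, ζ}, {x46, x48} × {ε, ζ}, {x46, x47} × {δ, ε, ζ}, {x46, x48} × {δ, ε, ζ}, {x46, x47, x48} × {ε, ζ}, {x46, x47, x48} × {δ, ε, ζ}}; |τ_{X×Y}| = 36.

Enumerate products U × V with U ∈ τ_X, V ∈ τ_Y (deduplicated):
  ∅ × ∅ = {} (∅)
  {x46} × {δ} = {(x46,δ)}
  {x48} × {δ} = {(x48,δ)}
  {x46, x47} × {δ} = {(x46,δ), (x47,δ)}
  {x46, x48} × {δ} = {(x46,δ), (x48,δ)}
  {x46} × {ε, ζ} = {(x46,ε), (x46,ζ)}
  {x48} × {ε, ζ} = {(x48,ε), (x48,ζ)}
  {x46} × {δ, ε, ζ} = {(x46,δ), (x46,ε), (x46,ζ)}
  {x46, x47, x48} × {δ} = {(x46,δ), (x47,δ), (x48,δ)}
  {x48} × {δ, ε, ζ} = {(x48,δ), (x48,ε), (x48,ζ)}
  {x46, x47} × {ε, ζ} = {(x46,ε), (x46,ζ), (x47,ε), (x47,ζ)}
  {x46, x48} × {ε, ζ} = {(x46,ε), (x46,ζ), (x48,ε), (x48,ζ)}
  {x46, x47} × {δ, ε, ζ} = {(x46,δ), (x46,ε), (x46,ζ), (x47,δ), (x47,ε), (x47,ζ)}
  {x46, x48} × {δ, ε, ζ} = {(x46,δ), (x46,ε), (x46,ζ), (x48,δ), (x48,ε), (x48,ζ)}
  {x46, x47, x48} × {ε, ζ} = {(x46,ε), (x46,ζ), (x47,ε), (x47,ζ), (x48,ε), (x48,ζ)}
  {x46, x47, x48} × {δ, ε, ζ} = {(x46,δ), (x46,ε), (x46,ζ), (x47,δ), (x47,ε), (x47,ζ), (x48,δ), (x48,ε), (x48,ζ)}
These 16 distinct sets form the basis B.
Close under arbitrary unions to get τ_{X×Y}; counting gives |τ_{X×Y}| = 36.


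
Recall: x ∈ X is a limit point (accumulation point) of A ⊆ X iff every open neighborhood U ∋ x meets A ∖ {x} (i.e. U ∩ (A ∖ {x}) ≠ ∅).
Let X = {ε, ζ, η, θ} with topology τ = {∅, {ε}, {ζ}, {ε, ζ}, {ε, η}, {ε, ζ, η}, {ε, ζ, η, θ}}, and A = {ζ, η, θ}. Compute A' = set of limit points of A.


A' = {θ}

For each x ∈ X, list the open sets U ∈ τ with x ∈ U, then check whether U ∩ (A ∖ {x}) ≠ ∅ for every such U.
  x = ε: open {ε} ∋ x has {ε} ∩ (A ∖ {ε}) = ∅, so x is NOT a limit point.
  x = ζ: open {ζ} ∋ x has {ζ} ∩ (A ∖ {ζ}) = ∅, so x is NOT a limit point.
  x = η: open {ε, η} ∋ x has {ε, η} ∩ (A ∖ {η}) = ∅, so x is NOT a limit point.
  x = θ: opens ∋ x are {ε, ζ, η, θ}; each meets A ∖ {θ}, so x IS a limit point.
Collecting: A' = {θ}.


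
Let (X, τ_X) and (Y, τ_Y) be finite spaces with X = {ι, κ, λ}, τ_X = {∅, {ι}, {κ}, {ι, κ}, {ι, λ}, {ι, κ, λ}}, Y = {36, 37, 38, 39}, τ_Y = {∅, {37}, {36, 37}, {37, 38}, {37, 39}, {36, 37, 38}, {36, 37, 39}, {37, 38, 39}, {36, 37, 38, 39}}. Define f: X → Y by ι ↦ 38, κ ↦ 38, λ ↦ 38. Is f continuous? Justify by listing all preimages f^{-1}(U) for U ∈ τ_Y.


f IS continuous.

Compute f^{-1}(U) for each U ∈ τ_Y:
  U = ∅: f^{-1}(U) = ∅ ∈ τ_X ✓.
  U = {37}: f^{-1}(U) = ∅ ∈ τ_X ✓.
  U = {36, 37}: f^{-1}(U) = ∅ ∈ τ_X ✓.
  U = {37, 38}: f^{-1}(U) = {ι, κ, λ} ∈ τ_X ✓.
  U = {37, 39}: f^{-1}(U) = ∅ ∈ τ_X ✓.
  U = {36, 37, 38}: f^{-1}(U) = {ι, κ, λ} ∈ τ_X ✓.
  U = {36, 37, 39}: f^{-1}(U) = ∅ ∈ τ_X ✓.
  U = {37, 38, 39}: f^{-1}(U) = {ι, κ, λ} ∈ τ_X ✓.
  U = {36, 37, 38, 39}: f^{-1}(U) = {ι, κ, λ} ∈ τ_X ✓.
Every preimage lies in τ_X, so f IS continuous.


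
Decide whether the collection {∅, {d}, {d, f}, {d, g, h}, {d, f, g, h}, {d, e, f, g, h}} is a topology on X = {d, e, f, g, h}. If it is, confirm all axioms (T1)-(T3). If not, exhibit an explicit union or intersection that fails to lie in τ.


τ IS a topology on X.

Axiom (T1): ∅ ∈ τ? Yes; X ∈ τ? Yes.
Axiom (T2/T3): check pairwise unions and intersections of members of τ.
All pairwise intersections and unions checked — each lies in τ. Therefore τ satisfies (T1), (T2), (T3): it IS a topology on X.


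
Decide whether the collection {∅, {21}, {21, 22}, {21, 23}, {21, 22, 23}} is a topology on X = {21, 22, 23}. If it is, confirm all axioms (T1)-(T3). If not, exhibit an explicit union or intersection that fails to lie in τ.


τ IS a topology on X.

Axiom (T1): ∅ ∈ τ? Yes; X ∈ τ? Yes.
Axiom (T2/T3): check pairwise unions and intersections of members of τ.
All pairwise intersections and unions checked — each lies in τ. Therefore τ satisfies (T1), (T2), (T3): it IS a topology on X.


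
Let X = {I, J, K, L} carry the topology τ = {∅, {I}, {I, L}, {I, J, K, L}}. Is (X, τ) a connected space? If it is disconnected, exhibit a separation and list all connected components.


(X, τ) is connected.

Find clopen sets (U ∈ τ with X ∖ U ∈ τ):
  U = ∅, X ∖ U = {I, J, K, L} — both open, so U is clopen.
  U = {I, J, K, L}, X ∖ U = ∅ — both open, so U is clopen.
Only trivial clopens (∅ and X) exist, so (X, τ) is connected.
Compute connected components by grouping points that agree on all clopens:
  component: {I, J, K, L}


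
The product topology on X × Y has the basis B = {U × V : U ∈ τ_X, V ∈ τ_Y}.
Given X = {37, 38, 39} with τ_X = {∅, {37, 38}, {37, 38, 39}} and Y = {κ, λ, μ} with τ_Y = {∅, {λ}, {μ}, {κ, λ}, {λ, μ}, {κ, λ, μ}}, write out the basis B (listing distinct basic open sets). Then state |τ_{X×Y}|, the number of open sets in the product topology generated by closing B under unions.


Basis B = {∅ × ∅, {37, 38} × {λ}, {37, 38} × {μ}, {37, 38, 39} × {λ}, {37, 38, 39} × {μ}, {37, 38} × {κ, λ}, {37, 38} × {λ, μ}, {37, 38} × {κ, λ, μ}, {37, 38, 39} × {κ, λ}, {37, 38, 39} × {λ, μ}, {37, 38, 39} × {κ, λ, μ}}; |τ_{X×Y}| = 18.

Enumerate products U × V with U ∈ τ_X, V ∈ τ_Y (deduplicated):
  ∅ × ∅ = {} (∅)
  {37, 38} × {λ} = {(37,λ), (38,λ)}
  {37, 38} × {μ} = {(37,μ), (38,μ)}
  {37, 38, 39} × {λ} = {(37,λ), (38,λ), (39,λ)}
  {37, 38, 39} × {μ} = {(37,μ), (38,μ), (39,μ)}
  {37, 38} × {κ, λ} = {(37,κ), (37,λ), (38,κ), (38,λ)}
  {37, 38} × {λ, μ} = {(37,λ), (37,μ), (38,λ), (38,μ)}
  {37, 38} × {κ, λ, μ} = {(37,κ), (37,λ), (37,μ), (38,κ), (38,λ), (38,μ)}
  {37, 38, 39} × {κ, λ} = {(37,κ), (37,λ), (38,κ), (38,λ), (39,κ), (39,λ)}
  {37, 38, 39} × {λ, μ} = {(37,λ), (37,μ), (38,λ), (38,μ), (39,λ), (39,μ)}
  {37, 38, 39} × {κ, λ, μ} = {(37,κ), (37,λ), (37,μ), (38,κ), (38,λ), (38,μ), (39,κ), (39,λ), (39,μ)}
These 11 distinct sets form the basis B.
Close under arbitrary unions to get τ_{X×Y}; counting gives |τ_{X×Y}| = 18.


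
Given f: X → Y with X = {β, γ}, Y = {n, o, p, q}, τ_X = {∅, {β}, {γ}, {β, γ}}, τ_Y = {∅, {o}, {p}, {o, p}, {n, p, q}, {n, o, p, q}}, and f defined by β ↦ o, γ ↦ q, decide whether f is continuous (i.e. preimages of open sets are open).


f IS continuous.

Compute f^{-1}(U) for each U ∈ τ_Y:
  U = ∅: f^{-1}(U) = ∅ ∈ τ_X ✓.
  U = {o}: f^{-1}(U) = {β} ∈ τ_X ✓.
  U = {p}: f^{-1}(U) = ∅ ∈ τ_X ✓.
  U = {o, p}: f^{-1}(U) = {β} ∈ τ_X ✓.
  U = {n, p, q}: f^{-1}(U) = {γ} ∈ τ_X ✓.
  U = {n, o, p, q}: f^{-1}(U) = {β, γ} ∈ τ_X ✓.
Every preimage lies in τ_X, so f IS continuous.


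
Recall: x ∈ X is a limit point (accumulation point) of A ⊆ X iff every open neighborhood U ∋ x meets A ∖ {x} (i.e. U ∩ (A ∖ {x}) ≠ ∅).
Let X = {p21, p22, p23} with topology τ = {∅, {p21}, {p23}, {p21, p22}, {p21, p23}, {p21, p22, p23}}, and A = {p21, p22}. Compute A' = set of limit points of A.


A' = {p22}

For each x ∈ X, list the open sets U ∈ τ with x ∈ U, then check whether U ∩ (A ∖ {x}) ≠ ∅ for every such U.
  x = p21: open {p21} ∋ x has {p21} ∩ (A ∖ {p21}) = ∅, so x is NOT a limit point.
  x = p22: opens ∋ x are {p21, p22}, {p21, p22, p23}; each meets A ∖ {p22}, so x IS a limit point.
  x = p23: open {p23} ∋ x has {p23} ∩ (A ∖ {p23}) = ∅, so x is NOT a limit point.
Collecting: A' = {p22}.


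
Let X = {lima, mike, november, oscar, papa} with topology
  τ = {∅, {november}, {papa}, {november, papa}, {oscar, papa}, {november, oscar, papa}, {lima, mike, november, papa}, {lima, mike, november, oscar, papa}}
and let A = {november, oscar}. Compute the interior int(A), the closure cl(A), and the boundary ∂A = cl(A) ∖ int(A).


int(A) = {november}, cl(A) = {lima, mike, november, oscar}, ∂A = {lima, mike, oscar}.

Closed sets in (X, τ) are complements of opens:
  closed(X, τ) = {∅, {oscar}, {lima, mike}, {lima, mike, november}, {lima, mike, oscar}, {lima, mike, november, oscar}, {lima, mike, oscar, papa}, {lima, mike, november, oscar, papa}}.
int(A) = ⋃ {U ∈ τ : U ⊆ A}. Opens contained in A: ∅, {november}.
Taking the union of these: int(A) = {november}.
cl(A) = ⋂ {C closed : A ⊆ C}. Closed sets containing A: {lima, mike, november, oscar}, {lima, mike, november, oscar, papa}.
Intersecting these: cl(A) = {lima, mike, november, oscar}.
∂A = cl(A) ∖ int(A) = {lima, mike, november, oscar} ∖ {november} = {lima, mike, oscar}.


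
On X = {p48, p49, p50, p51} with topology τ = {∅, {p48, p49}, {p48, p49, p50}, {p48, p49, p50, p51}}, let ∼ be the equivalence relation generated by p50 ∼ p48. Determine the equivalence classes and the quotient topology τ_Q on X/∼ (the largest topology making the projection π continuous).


X/∼ = {[p48=p50], [p49], [p51]}; |τ_Q| = 3.

Equivalence classes: [p48=p50], [p49], [p51].
Quotient map π: X → X/∼ sends p48 ↦ [p48=p50], p49 ↦ [p49], p50 ↦ [p48=p50], p51 ↦ [p51].
For each subset V ⊆ X/∼, compute π^{-1}(V) ⊆ X and check whether π^{-1}(V) ∈ τ. V is open in τ_Q iff π^{-1}(V) ∈ τ.
  V = {}: π^{-1}(V) = ∅ ∈ τ ✓.
  V = {[p48=p50]}: π^{-1}(V) = {p48, p50} ∉ τ ✗.
  V = {[p49]}: π^{-1}(V) = {p49} ∉ τ ✗.
  V = {[p48=p50], [p49]}: π^{-1}(V) = {p48, p49, p50} ∈ τ ✓.
  V = {[p51]}: π^{-1}(V) = {p51} ∉ τ ✗.
  V = {[p48=p50], [p51]}: π^{-1}(V) = {p48, p50, p51} ∉ τ ✗.
  V = {[p49], [p51]}: π^{-1}(V) = {p49, p51} ∉ τ ✗.
  V = {[p48=p50], [p49], [p51]}: π^{-1}(V) = {p48, p49, p50, p51} ∈ τ ✓.
Open sets in the quotient: τ_Q = {{}, {[p48=p50], [p49]}, {[p48=p50], [p49], [p51]}} (3 elements).


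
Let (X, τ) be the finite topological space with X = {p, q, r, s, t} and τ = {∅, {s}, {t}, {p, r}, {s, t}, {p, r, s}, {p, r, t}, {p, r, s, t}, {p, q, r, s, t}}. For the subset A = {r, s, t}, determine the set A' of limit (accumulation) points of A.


A' = {p, q}

For each x ∈ X, list the open sets U ∈ τ with x ∈ U, then check whether U ∩ (A ∖ {x}) ≠ ∅ for every such U.
  x = p: opens ∋ x are {p, r}, {p, r, s}, {p, r, t}, {p, r, s, t}, {p, q, r, s, t}; each meets A ∖ {p}, so x IS a limit point.
  x = q: opens ∋ x are {p, q, r, s, t}; each meets A ∖ {q}, so x IS a limit point.
  x = r: open {p, r} ∋ x has {p, r} ∩ (A ∖ {r}) = ∅, so x is NOT a limit point.
  x = s: open {s} ∋ x has {s} ∩ (A ∖ {s}) = ∅, so x is NOT a limit point.
  x = t: open {t} ∋ x has {t} ∩ (A ∖ {t}) = ∅, so x is NOT a limit point.
Collecting: A' = {p, q}.


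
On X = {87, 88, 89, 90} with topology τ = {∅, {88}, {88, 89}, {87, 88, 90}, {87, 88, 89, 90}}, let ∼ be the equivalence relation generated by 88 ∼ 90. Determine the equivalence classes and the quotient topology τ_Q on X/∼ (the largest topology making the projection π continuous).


X/∼ = {[87], [88=90], [89]}; |τ_Q| = 3.

Equivalence classes: [87], [88=90], [89].
Quotient map π: X → X/∼ sends 87 ↦ [87], 88 ↦ [88=90], 89 ↦ [89], 90 ↦ [88=90].
For each subset V ⊆ X/∼, compute π^{-1}(V) ⊆ X and check whether π^{-1}(V) ∈ τ. V is open in τ_Q iff π^{-1}(V) ∈ τ.
  V = {}: π^{-1}(V) = ∅ ∈ τ ✓.
  V = {[87]}: π^{-1}(V) = {87} ∉ τ ✗.
  V = {[88=90]}: π^{-1}(V) = {88, 90} ∉ τ ✗.
  V = {[87], [88=90]}: π^{-1}(V) = {87, 88, 90} ∈ τ ✓.
  V = {[89]}: π^{-1}(V) = {89} ∉ τ ✗.
  V = {[87], [89]}: π^{-1}(V) = {87, 89} ∉ τ ✗.
  V = {[88=90], [89]}: π^{-1}(V) = {88, 89, 90} ∉ τ ✗.
  V = {[87], [88=90], [89]}: π^{-1}(V) = {87, 88, 89, 90} ∈ τ ✓.
Open sets in the quotient: τ_Q = {{}, {[87], [88=90]}, {[87], [88=90], [89]}} (3 elements).


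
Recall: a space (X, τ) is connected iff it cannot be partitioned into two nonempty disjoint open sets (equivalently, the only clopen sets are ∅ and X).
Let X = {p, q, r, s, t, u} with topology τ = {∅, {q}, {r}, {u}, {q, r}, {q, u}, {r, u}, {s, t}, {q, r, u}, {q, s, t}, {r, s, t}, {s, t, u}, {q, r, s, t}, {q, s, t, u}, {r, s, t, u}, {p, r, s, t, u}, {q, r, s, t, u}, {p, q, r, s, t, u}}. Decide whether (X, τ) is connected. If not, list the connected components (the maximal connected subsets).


(X, τ) is disconnected; components = [{q}, {p, r, s, t, u}].

Find clopen sets (U ∈ τ with X ∖ U ∈ τ):
  U = ∅, X ∖ U = {p, q, r, s, t, u} — both open, so U is clopen.
  U = {q}, X ∖ U = {p, r, s, t, u} — both open, so U is clopen.
  U = {p, r, s, t, u}, X ∖ U = {q} — both open, so U is clopen.
  U = {p, q, r, s, t, u}, X ∖ U = ∅ — both open, so U is clopen.
Nontrivial clopen(s) exist: e.g. {p, r, s, t, u}. So (X, τ) is disconnected.
Compute connected components by grouping points that agree on all clopens:
  component: {q}
  component: {p, r, s, t, u}


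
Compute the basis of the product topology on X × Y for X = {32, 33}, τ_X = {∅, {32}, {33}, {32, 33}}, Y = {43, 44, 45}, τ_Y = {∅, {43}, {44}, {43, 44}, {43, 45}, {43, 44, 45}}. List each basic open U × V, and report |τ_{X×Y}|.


Basis B = {∅ × ∅, {32} × {43}, {32} × {44}, {33} × {43}, {33} × {44}, {32} × {43, 44}, {32} × {43, 45}, {32, 33} × {43}, {32, 33} × {44}, {33} × {43, 44}, {33} × {43, 45}, {32} × {43, 44, 45}, {33} × {43, 44, 45}, {32, 33} × {43, 44}, {32, 33} × {43, 45}, {32, 33} × {43, 44, 45}}; |τ_{X×Y}| = 36.

Enumerate products U × V with U ∈ τ_X, V ∈ τ_Y (deduplicated):
  ∅ × ∅ = {} (∅)
  {32} × {43} = {(32,43)}
  {32} × {44} = {(32,44)}
  {33} × {43} = {(33,43)}
  {33} × {44} = {(33,44)}
  {32} × {43, 44} = {(32,43), (32,44)}
  {32} × {43, 45} = {(32,43), (32,45)}
  {32, 33} × {43} = {(32,43), (33,43)}
  {32, 33} × {44} = {(32,44), (33,44)}
  {33} × {43, 44} = {(33,43), (33,44)}
  {33} × {43, 45} = {(33,43), (33,45)}
  {32} × {43, 44, 45} = {(32,43), (32,44), (32,45)}
  {33} × {43, 44, 45} = {(33,43), (33,44), (33,45)}
  {32, 33} × {43, 44} = {(32,43), (32,44), (33,43), (33,44)}
  {32, 33} × {43, 45} = {(32,43), (32,45), (33,43), (33,45)}
  {32, 33} × {43, 44, 45} = {(32,43), (32,44), (32,45), (33,43), (33,44), (33,45)}
These 16 distinct sets form the basis B.
Close under arbitrary unions to get τ_{X×Y}; counting gives |τ_{X×Y}| = 36.


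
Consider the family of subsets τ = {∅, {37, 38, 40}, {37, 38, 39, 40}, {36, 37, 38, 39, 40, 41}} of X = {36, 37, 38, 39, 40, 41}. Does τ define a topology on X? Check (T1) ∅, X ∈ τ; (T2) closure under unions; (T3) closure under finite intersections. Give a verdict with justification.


τ IS a topology on X.

Axiom (T1): ∅ ∈ τ? Yes; X ∈ τ? Yes.
Axiom (T2/T3): check pairwise unions and intersections of members of τ.
All pairwise intersections and unions checked — each lies in τ. Therefore τ satisfies (T1), (T2), (T3): it IS a topology on X.


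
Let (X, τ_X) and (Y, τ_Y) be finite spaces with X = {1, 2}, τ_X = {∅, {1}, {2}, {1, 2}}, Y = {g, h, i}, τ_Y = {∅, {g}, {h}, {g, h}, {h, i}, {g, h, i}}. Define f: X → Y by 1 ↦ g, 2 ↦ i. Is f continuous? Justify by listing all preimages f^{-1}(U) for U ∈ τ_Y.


f IS continuous.

Compute f^{-1}(U) for each U ∈ τ_Y:
  U = ∅: f^{-1}(U) = ∅ ∈ τ_X ✓.
  U = {g}: f^{-1}(U) = {1} ∈ τ_X ✓.
  U = {h}: f^{-1}(U) = ∅ ∈ τ_X ✓.
  U = {g, h}: f^{-1}(U) = {1} ∈ τ_X ✓.
  U = {h, i}: f^{-1}(U) = {2} ∈ τ_X ✓.
  U = {g, h, i}: f^{-1}(U) = {1, 2} ∈ τ_X ✓.
Every preimage lies in τ_X, so f IS continuous.


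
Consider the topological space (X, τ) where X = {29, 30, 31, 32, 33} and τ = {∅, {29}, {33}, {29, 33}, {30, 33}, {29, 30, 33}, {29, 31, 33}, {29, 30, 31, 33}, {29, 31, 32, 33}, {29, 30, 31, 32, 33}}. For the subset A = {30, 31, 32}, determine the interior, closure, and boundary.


int(A) = ∅, cl(A) = {30, 31, 32}, ∂A = {30, 31, 32}.

Closed sets in (X, τ) are complements of opens:
  closed(X, τ) = {∅, {30}, {32}, {30, 32}, {31, 32}, {29, 31, 32}, {30, 31, 32}, {29, 30, 31, 32}, {30, 31, 32, 33}, {29, 30, 31, 32, 33}}.
int(A) = ⋃ {U ∈ τ : U ⊆ A}. Opens contained in A: ∅.
Taking the union of these: int(A) = ∅.
cl(A) = ⋂ {C closed : A ⊆ C}. Closed sets containing A: {30, 31, 32}, {29, 30, 31, 32}, {30, 31, 32, 33}, {29, 30, 31, 32, 33}.
Intersecting these: cl(A) = {30, 31, 32}.
∂A = cl(A) ∖ int(A) = {30, 31, 32} ∖ ∅ = {30, 31, 32}.


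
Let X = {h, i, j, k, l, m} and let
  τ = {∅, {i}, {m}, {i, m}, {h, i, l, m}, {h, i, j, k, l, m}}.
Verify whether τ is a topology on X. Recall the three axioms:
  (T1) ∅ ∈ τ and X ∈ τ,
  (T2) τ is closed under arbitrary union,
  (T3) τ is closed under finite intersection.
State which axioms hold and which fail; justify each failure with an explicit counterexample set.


τ IS a topology on X.

Axiom (T1): ∅ ∈ τ? Yes; X ∈ τ? Yes.
Axiom (T2/T3): check pairwise unions and intersections of members of τ.
All pairwise intersections and unions checked — each lies in τ. Therefore τ satisfies (T1), (T2), (T3): it IS a topology on X.


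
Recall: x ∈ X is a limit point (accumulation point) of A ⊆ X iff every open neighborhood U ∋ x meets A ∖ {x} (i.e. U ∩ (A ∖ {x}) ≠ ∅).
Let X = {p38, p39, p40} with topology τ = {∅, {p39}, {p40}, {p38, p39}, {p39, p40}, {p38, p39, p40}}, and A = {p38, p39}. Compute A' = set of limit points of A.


A' = {p38}

For each x ∈ X, list the open sets U ∈ τ with x ∈ U, then check whether U ∩ (A ∖ {x}) ≠ ∅ for every such U.
  x = p38: opens ∋ x are {p38, p39}, {p38, p39, p40}; each meets A ∖ {p38}, so x IS a limit point.
  x = p39: open {p39} ∋ x has {p39} ∩ (A ∖ {p39}) = ∅, so x is NOT a limit point.
  x = p40: open {p40} ∋ x has {p40} ∩ (A ∖ {p40}) = ∅, so x is NOT a limit point.
Collecting: A' = {p38}.


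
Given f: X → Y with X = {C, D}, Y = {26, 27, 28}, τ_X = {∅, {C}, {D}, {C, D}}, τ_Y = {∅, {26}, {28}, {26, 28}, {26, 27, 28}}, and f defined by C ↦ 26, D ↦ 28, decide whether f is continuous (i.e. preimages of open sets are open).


f IS continuous.

Compute f^{-1}(U) for each U ∈ τ_Y:
  U = ∅: f^{-1}(U) = ∅ ∈ τ_X ✓.
  U = {26}: f^{-1}(U) = {C} ∈ τ_X ✓.
  U = {28}: f^{-1}(U) = {D} ∈ τ_X ✓.
  U = {26, 28}: f^{-1}(U) = {C, D} ∈ τ_X ✓.
  U = {26, 27, 28}: f^{-1}(U) = {C, D} ∈ τ_X ✓.
Every preimage lies in τ_X, so f IS continuous.


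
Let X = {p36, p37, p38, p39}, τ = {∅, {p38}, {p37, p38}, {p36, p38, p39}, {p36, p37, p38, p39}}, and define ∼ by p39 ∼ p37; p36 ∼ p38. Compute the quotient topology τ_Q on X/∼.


X/∼ = {[p36=p38], [p37=p39]}; |τ_Q| = 2.

Equivalence classes: [p36=p38], [p37=p39].
Quotient map π: X → X/∼ sends p36 ↦ [p36=p38], p37 ↦ [p37=p39], p38 ↦ [p36=p38], p39 ↦ [p37=p39].
For each subset V ⊆ X/∼, compute π^{-1}(V) ⊆ X and check whether π^{-1}(V) ∈ τ. V is open in τ_Q iff π^{-1}(V) ∈ τ.
  V = {}: π^{-1}(V) = ∅ ∈ τ ✓.
  V = {[p36=p38]}: π^{-1}(V) = {p36, p38} ∉ τ ✗.
  V = {[p37=p39]}: π^{-1}(V) = {p37, p39} ∉ τ ✗.
  V = {[p36=p38], [p37=p39]}: π^{-1}(V) = {p36, p37, p38, p39} ∈ τ ✓.
Open sets in the quotient: τ_Q = {{}, {[p36=p38], [p37=p39]}} (2 elements).


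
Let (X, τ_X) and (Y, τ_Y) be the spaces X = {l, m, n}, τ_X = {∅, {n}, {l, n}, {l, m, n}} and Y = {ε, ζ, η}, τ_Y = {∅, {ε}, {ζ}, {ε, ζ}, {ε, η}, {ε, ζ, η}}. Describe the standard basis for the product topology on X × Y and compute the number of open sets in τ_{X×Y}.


Basis B = {∅ × ∅, {n} × {ε}, {n} × {ζ}, {l, n} × {ε}, {l, n} × {ζ}, {n} × {ε, ζ}, {n} × {ε, η}, {l, m, n} × {ε}, {l, m, n} × {ζ}, {n} × {ε, ζ, η}, {l, n} × {ε, ζ}, {l, n} × {ε, η}, {l, n} × {ε, ζ, η}, {l, m, n} × {ε, ζ}, {l, m, n} × {ε, η}, {l, m, n} × {ε, ζ, η}}; |τ_{X×Y}| = 40.

Enumerate products U × V with U ∈ τ_X, V ∈ τ_Y (deduplicated):
  ∅ × ∅ = {} (∅)
  {n} × {ε} = {(n,ε)}
  {n} × {ζ} = {(n,ζ)}
  {l, n} × {ε} = {(l,ε), (n,ε)}
  {l, n} × {ζ} = {(l,ζ), (n,ζ)}
  {n} × {ε, ζ} = {(n,ε), (n,ζ)}
  {n} × {ε, η} = {(n,ε), (n,η)}
  {l, m, n} × {ε} = {(l,ε), (m,ε), (n,ε)}
  {l, m, n} × {ζ} = {(l,ζ), (m,ζ), (n,ζ)}
  {n} × {ε, ζ, η} = {(n,ε), (n,ζ), (n,η)}
  {l, n} × {ε, ζ} = {(l,ε), (l,ζ), (n,ε), (n,ζ)}
  {l, n} × {ε, η} = {(l,ε), (l,η), (n,ε), (n,η)}
  {l, n} × {ε, ζ, η} = {(l,ε), (l,ζ), (l,η), (n,ε), (n,ζ), (n,η)}
  {l, m, n} × {ε, ζ} = {(l,ε), (l,ζ), (m,ε), (m,ζ), (n,ε), (n,ζ)}
  {l, m, n} × {ε, η} = {(l,ε), (l,η), (m,ε), (m,η), (n,ε), (n,η)}
  {l, m, n} × {ε, ζ, η} = {(l,ε), (l,ζ), (l,η), (m,ε), (m,ζ), (m,η), (n,ε), (n,ζ), (n,η)}
These 16 distinct sets form the basis B.
Close under arbitrary unions to get τ_{X×Y}; counting gives |τ_{X×Y}| = 40.


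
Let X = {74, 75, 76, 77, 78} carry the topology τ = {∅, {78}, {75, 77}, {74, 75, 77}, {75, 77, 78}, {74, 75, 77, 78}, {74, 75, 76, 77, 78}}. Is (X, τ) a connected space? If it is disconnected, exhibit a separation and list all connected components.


(X, τ) is connected.

Find clopen sets (U ∈ τ with X ∖ U ∈ τ):
  U = ∅, X ∖ U = {74, 75, 76, 77, 78} — both open, so U is clopen.
  U = {74, 75, 76, 77, 78}, X ∖ U = ∅ — both open, so U is clopen.
Only trivial clopens (∅ and X) exist, so (X, τ) is connected.
Compute connected components by grouping points that agree on all clopens:
  component: {74, 75, 76, 77, 78}


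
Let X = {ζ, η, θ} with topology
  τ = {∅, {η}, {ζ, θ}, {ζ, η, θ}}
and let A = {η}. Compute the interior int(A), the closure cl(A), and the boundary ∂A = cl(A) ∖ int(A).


int(A) = {η}, cl(A) = {η}, ∂A = ∅.

Closed sets in (X, τ) are complements of opens:
  closed(X, τ) = {∅, {η}, {ζ, θ}, {ζ, η, θ}}.
int(A) = ⋃ {U ∈ τ : U ⊆ A}. Opens contained in A: ∅, {η}.
Taking the union of these: int(A) = {η}.
cl(A) = ⋂ {C closed : A ⊆ C}. Closed sets containing A: {η}, {ζ, η, θ}.
Intersecting these: cl(A) = {η}.
∂A = cl(A) ∖ int(A) = {η} ∖ {η} = ∅.


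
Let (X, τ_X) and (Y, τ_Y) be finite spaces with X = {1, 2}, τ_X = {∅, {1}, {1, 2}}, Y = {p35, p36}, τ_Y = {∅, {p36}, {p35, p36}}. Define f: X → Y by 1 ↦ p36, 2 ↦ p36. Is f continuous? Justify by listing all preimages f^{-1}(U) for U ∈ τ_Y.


f IS continuous.

Compute f^{-1}(U) for each U ∈ τ_Y:
  U = ∅: f^{-1}(U) = ∅ ∈ τ_X ✓.
  U = {p36}: f^{-1}(U) = {1, 2} ∈ τ_X ✓.
  U = {p35, p36}: f^{-1}(U) = {1, 2} ∈ τ_X ✓.
Every preimage lies in τ_X, so f IS continuous.


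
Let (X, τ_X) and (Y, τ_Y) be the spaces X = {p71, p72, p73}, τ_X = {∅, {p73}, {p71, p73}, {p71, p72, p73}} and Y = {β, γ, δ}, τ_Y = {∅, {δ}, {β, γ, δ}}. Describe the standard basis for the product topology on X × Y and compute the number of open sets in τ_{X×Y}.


Basis B = {∅ × ∅, {p73} × {δ}, {p71, p73} × {δ}, {p71, p72, p73} × {δ}, {p73} × {β, γ, δ}, {p71, p73} × {β, γ, δ}, {p71, p72, p73} × {β, γ, δ}}; |τ_{X×Y}| = 10.

Enumerate products U × V with U ∈ τ_X, V ∈ τ_Y (deduplicated):
  ∅ × ∅ = {} (∅)
  {p73} × {δ} = {(p73,δ)}
  {p71, p73} × {δ} = {(p71,δ), (p73,δ)}
  {p71, p72, p73} × {δ} = {(p71,δ), (p72,δ), (p73,δ)}
  {p73} × {β, γ, δ} = {(p73,β), (p73,γ), (p73,δ)}
  {p71, p73} × {β, γ, δ} = {(p71,β), (p71,γ), (p71,δ), (p73,β), (p73,γ), (p73,δ)}
  {p71, p72, p73} × {β, γ, δ} = {(p71,β), (p71,γ), (p71,δ), (p72,β), (p72,γ), (p72,δ), (p73,β), (p73,γ), (p73,δ)}
These 7 distinct sets form the basis B.
Close under arbitrary unions to get τ_{X×Y}; counting gives |τ_{X×Y}| = 10.


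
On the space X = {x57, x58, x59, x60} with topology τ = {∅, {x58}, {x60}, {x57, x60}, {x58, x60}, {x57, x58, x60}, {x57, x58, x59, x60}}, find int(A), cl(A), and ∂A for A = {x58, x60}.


int(A) = {x58, x60}, cl(A) = {x57, x58, x59, x60}, ∂A = {x57, x59}.

Closed sets in (X, τ) are complements of opens:
  closed(X, τ) = {∅, {x59}, {x57, x59}, {x58, x59}, {x57, x58, x59}, {x57, x59, x60}, {x57, x58, x59, x60}}.
int(A) = ⋃ {U ∈ τ : U ⊆ A}. Opens contained in A: ∅, {x58}, {x60}, {x58, x60}.
Taking the union of these: int(A) = {x58, x60}.
cl(A) = ⋂ {C closed : A ⊆ C}. Closed sets containing A: {x57, x58, x59, x60}.
Intersecting these: cl(A) = {x57, x58, x59, x60}.
∂A = cl(A) ∖ int(A) = {x57, x58, x59, x60} ∖ {x58, x60} = {x57, x59}.


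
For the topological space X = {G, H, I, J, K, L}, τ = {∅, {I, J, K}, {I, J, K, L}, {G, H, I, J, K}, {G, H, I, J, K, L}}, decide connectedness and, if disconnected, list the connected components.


(X, τ) is connected.

Find clopen sets (U ∈ τ with X ∖ U ∈ τ):
  U = ∅, X ∖ U = {G, H, I, J, K, L} — both open, so U is clopen.
  U = {G, H, I, J, K, L}, X ∖ U = ∅ — both open, so U is clopen.
Only trivial clopens (∅ and X) exist, so (X, τ) is connected.
Compute connected components by grouping points that agree on all clopens:
  component: {G, H, I, J, K, L}


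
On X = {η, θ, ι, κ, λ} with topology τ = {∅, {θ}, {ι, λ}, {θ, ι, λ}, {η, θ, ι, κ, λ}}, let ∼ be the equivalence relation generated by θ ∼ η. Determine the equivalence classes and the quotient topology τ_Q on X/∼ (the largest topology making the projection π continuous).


X/∼ = {[η=θ], [ι], [κ], [λ]}; |τ_Q| = 3.

Equivalence classes: [η=θ], [ι], [κ], [λ].
Quotient map π: X → X/∼ sends η ↦ [η=θ], θ ↦ [η=θ], ι ↦ [ι], κ ↦ [κ], λ ↦ [λ].
For each subset V ⊆ X/∼, compute π^{-1}(V) ⊆ X and check whether π^{-1}(V) ∈ τ. V is open in τ_Q iff π^{-1}(V) ∈ τ.
  V = {}: π^{-1}(V) = ∅ ∈ τ ✓.
  V = {[η=θ]}: π^{-1}(V) = {η, θ} ∉ τ ✗.
  V = {[ι]}: π^{-1}(V) = {ι} ∉ τ ✗.
  V = {[η=θ], [ι]}: π^{-1}(V) = {η, θ, ι} ∉ τ ✗.
  V = {[κ]}: π^{-1}(V) = {κ} ∉ τ ✗.
  V = {[η=θ], [κ]}: π^{-1}(V) = {η, θ, κ} ∉ τ ✗.
  V = {[ι], [κ]}: π^{-1}(V) = {ι, κ} ∉ τ ✗.
  V = {[η=θ], [ι], [κ]}: π^{-1}(V) = {η, θ, ι, κ} ∉ τ ✗.
  V = {[λ]}: π^{-1}(V) = {λ} ∉ τ ✗.
  V = {[η=θ], [λ]}: π^{-1}(V) = {η, θ, λ} ∉ τ ✗.
  V = {[ι], [λ]}: π^{-1}(V) = {ι, λ} ∈ τ ✓.
  V = {[η=θ], [ι], [λ]}: π^{-1}(V) = {η, θ, ι, λ} ∉ τ ✗.
  V = {[κ], [λ]}: π^{-1}(V) = {κ, λ} ∉ τ ✗.
  V = {[η=θ], [κ], [λ]}: π^{-1}(V) = {η, θ, κ, λ} ∉ τ ✗.
  V = {[ι], [κ], [λ]}: π^{-1}(V) = {ι, κ, λ} ∉ τ ✗.
  V = {[η=θ], [ι], [κ], [λ]}: π^{-1}(V) = {η, θ, ι, κ, λ} ∈ τ ✓.
Open sets in the quotient: τ_Q = {{}, {[ι], [λ]}, {[η=θ], [ι], [κ], [λ]}} (3 elements).
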